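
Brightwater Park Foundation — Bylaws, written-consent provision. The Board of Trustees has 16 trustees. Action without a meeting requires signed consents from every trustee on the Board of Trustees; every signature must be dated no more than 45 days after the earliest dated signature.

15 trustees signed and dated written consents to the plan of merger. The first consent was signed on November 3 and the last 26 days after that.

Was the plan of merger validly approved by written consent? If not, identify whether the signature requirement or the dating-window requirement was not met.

Not effective — insufficient signatures.

Signatures required: every one of 16 — unanimous means all 16, so 16 needed; 15 signed. Insufficient.
Dating window: the latest signature is 26 days after the earliest; the limit is 45 days. Within the window.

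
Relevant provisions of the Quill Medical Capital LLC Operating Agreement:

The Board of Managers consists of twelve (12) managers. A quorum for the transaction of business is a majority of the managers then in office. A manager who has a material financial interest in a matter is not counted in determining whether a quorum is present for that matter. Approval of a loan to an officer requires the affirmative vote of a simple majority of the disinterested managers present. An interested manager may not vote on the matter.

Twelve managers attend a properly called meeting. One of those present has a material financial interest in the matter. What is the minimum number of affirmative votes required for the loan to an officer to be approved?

The loan to an officer requires a majority of the disinterested managers present (12 − 1 = 11).
A majority of 11 is 6.

6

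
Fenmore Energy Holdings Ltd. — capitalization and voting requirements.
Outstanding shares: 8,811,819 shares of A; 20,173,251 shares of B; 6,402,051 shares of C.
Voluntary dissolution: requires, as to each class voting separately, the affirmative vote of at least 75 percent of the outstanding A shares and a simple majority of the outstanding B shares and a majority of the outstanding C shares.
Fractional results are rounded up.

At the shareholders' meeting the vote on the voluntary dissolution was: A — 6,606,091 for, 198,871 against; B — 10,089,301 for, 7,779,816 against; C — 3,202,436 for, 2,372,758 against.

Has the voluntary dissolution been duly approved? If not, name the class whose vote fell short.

Not approved — the A shares did not give the required vote.

A: 3/4 of 8811819 = 6608864.25, rounded up to 6608865; 6,608,865 required, 6,606,091 in favor — not approved.
B: a majority of 20173251 is 10086626; 10,086,626 required, 10,089,301 in favor — approved.
C: a majority of 6402051 is 3201026; 3,201,026 required, 3,202,436 in favor — approved.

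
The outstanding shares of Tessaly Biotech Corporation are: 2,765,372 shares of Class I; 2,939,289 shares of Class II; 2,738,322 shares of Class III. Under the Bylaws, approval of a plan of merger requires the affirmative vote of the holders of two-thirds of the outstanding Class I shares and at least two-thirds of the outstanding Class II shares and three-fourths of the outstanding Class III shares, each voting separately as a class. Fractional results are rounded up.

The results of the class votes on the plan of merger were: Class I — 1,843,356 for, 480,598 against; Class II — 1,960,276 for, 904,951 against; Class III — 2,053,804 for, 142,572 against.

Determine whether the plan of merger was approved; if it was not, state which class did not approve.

Class I: 2/3 of 2765372 = 1843581.33, rounded up to 1843582; 1,843,582 required, 1,843,356 in favor — not approved.
Class II: 2/3 of 2939289 = 1959526; 1,959,526 required, 1,960,276 in favor — approved.
Class III: 3/4 of 2738322 = 2053741.50, rounded up to 2053742; 2,053,742 required, 2,053,804 in favor — approved.

Not approved — the Class I shares did not give the required vote.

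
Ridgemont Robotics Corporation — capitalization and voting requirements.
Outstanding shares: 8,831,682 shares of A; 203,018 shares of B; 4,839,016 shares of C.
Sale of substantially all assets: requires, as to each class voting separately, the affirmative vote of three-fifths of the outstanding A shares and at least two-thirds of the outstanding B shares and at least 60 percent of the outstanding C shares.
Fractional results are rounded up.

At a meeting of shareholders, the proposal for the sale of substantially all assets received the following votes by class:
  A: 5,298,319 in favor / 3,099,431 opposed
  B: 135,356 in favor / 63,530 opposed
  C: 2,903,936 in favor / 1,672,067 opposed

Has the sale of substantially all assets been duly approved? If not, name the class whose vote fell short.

Not approved — the A shares did not give the required vote.

A: 3/5 of 8831682 = 5299009.20, rounded up to 5299010; 5,299,010 required, 5,298,319 in favor — not approved.
B: 2/3 of 203018 = 135345.33, rounded up to 135346; 135,346 required, 135,356 in favor — approved.
C: 3/5 of 4839016 = 2903409.60, rounded up to 2903410; 2,903,410 required, 2,903,936 in favor — approved.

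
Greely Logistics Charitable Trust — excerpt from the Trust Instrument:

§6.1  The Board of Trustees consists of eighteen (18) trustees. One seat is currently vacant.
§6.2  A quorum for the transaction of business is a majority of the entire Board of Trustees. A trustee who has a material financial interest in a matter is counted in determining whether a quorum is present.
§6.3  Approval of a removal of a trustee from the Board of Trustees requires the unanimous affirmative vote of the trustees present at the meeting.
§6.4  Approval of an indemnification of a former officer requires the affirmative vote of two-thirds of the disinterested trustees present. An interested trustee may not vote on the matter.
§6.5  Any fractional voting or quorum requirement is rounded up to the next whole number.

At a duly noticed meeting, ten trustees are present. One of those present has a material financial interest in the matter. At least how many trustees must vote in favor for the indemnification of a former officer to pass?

The indemnification of a former officer requires two-thirds of the disinterested trustees present (10 − 1 = 9).
2/3 of 9 = 6.

6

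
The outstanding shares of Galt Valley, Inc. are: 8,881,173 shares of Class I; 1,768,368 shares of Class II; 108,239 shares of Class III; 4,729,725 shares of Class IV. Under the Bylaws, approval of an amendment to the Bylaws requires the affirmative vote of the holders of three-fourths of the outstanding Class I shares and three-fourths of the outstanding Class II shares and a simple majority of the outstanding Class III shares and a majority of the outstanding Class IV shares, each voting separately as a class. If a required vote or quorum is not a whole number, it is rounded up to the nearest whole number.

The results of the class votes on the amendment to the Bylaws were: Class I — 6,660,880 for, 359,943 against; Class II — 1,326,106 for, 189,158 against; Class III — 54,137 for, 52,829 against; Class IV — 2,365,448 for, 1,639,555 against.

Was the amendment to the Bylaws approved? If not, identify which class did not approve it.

Not approved — the Class II shares did not give the required vote.

Class I: 3/4 of 8881173 = 6660879.75, rounded up to 6660880; 6,660,880 required, 6,660,880 in favor — approved.
Class II: 3/4 of 1768368 = 1326276; 1,326,276 required, 1,326,106 in favor — not approved.
Class III: a majority of 108239 is 54120; 54,120 required, 54,137 in favor — approved.
Class IV: a majority of 4729725 is 2364863; 2,364,863 required, 2,365,448 in favor — approved.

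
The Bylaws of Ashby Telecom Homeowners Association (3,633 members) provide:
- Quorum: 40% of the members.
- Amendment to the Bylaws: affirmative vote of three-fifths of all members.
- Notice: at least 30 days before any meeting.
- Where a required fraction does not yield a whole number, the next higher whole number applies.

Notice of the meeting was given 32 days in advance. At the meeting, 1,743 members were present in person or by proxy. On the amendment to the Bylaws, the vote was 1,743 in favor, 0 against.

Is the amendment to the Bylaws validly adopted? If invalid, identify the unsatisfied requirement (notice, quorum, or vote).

Notice: 32 days given; 30 required. Satisfied.
Quorum: 40% of 3,633 = 1,453.20, rounded up to 1,454; 1,743 present. Satisfied.
Vote: requires three-fifths of all members (3,633); 3/5 of 3633 = 2179.80, rounded up to 2180, so 2,180 needed; 1,743 in favor. Not satisfied.

Invalid — vote requirement not satisfied.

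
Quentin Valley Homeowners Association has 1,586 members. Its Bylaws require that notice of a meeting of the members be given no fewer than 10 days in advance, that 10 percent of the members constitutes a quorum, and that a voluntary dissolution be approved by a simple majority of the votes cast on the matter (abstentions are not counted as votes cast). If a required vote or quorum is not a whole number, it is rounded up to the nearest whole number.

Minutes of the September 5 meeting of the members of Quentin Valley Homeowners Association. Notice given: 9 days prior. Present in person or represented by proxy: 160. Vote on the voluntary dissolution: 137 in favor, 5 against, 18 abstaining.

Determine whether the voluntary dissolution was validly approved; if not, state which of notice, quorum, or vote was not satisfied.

Notice: 9 days given; 10 required. Not satisfied.
Quorum: 10% of 1,586 = 158.60, rounded up to 159; 160 present. Satisfied.
Vote: requires a majority of the votes cast (160 − 18 abstaining = 142); a majority of 142 is 72, so 72 needed; 137 in favor. Satisfied.

Invalid — notice requirement not satisfied.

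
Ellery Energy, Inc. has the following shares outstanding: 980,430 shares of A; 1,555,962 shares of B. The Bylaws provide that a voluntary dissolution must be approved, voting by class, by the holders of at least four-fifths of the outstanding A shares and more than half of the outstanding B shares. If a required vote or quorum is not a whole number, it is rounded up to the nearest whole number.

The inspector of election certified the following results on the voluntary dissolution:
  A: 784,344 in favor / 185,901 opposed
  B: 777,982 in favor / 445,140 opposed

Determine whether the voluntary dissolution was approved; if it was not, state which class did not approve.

A: 4/5 of 980430 = 784344; 784,344 required, 784,344 in favor — approved.
B: a majority of 1555962 is 777982; 777,982 required, 777,982 in favor — approved.

Approved — every class gave the required vote.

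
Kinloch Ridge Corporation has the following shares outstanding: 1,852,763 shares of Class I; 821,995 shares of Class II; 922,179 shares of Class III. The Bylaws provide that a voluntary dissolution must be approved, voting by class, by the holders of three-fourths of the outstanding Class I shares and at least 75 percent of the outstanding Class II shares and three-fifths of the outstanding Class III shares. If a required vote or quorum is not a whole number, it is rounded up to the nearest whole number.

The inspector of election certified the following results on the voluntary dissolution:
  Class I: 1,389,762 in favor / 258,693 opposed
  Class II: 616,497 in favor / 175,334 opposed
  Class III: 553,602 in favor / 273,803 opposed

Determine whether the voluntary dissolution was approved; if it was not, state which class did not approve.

Class I: 3/4 of 1852763 = 1389572.25, rounded up to 1389573; 1,389,573 required, 1,389,762 in favor — approved.
Class II: 3/4 of 821995 = 616496.25, rounded up to 616497; 616,497 required, 616,497 in favor — approved.
Class III: 3/5 of 922179 = 553307.40, rounded up to 553308; 553,308 required, 553,602 in favor — approved.

Approved — every class gave the required vote.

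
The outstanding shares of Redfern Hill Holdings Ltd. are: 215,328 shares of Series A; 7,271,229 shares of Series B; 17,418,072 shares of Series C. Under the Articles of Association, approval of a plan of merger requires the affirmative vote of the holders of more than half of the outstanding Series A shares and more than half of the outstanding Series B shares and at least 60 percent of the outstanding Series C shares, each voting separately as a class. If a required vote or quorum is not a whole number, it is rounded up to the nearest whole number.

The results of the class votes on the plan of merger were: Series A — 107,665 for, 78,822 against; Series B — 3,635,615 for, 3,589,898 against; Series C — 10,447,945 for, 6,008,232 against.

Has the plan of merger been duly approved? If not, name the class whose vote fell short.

Not approved — the Series C shares did not give the required vote.

Series A: a majority of 215328 is 107665; 107,665 required, 107,665 in favor — approved.
Series B: a majority of 7271229 is 3635615; 3,635,615 required, 3,635,615 in favor — approved.
Series C: 3/5 of 17418072 = 10450843.20, rounded up to 10450844; 10,450,844 required, 10,447,945 in favor — not approved.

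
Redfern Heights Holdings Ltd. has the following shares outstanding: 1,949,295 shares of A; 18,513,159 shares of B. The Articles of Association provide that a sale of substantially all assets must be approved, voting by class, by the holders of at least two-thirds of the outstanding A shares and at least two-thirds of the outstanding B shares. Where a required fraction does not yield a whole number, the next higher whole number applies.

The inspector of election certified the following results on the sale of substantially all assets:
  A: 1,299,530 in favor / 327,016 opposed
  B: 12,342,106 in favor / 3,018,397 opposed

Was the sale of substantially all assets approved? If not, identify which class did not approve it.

A: 2/3 of 1949295 = 1299530; 1,299,530 required, 1,299,530 in favor — approved.
B: 2/3 of 18513159 = 12342106; 12,342,106 required, 12,342,106 in favor — approved.

Approved — every class gave the required vote.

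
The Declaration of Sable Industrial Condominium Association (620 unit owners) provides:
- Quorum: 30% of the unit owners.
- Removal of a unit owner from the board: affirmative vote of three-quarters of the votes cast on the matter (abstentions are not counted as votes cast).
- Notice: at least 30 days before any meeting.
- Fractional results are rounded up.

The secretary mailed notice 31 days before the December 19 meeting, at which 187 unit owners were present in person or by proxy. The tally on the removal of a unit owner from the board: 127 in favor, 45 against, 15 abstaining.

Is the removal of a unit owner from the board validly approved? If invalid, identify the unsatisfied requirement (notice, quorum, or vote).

Notice: 31 days given; 30 required. Satisfied.
Quorum: 30% of 620 = 186; 187 present. Satisfied.
Vote: requires three-fourths of the votes cast (187 − 15 abstaining = 172); 3/4 of 172 = 129, so 129 needed; 127 in favor. Not satisfied.

Invalid — vote requirement not satisfied.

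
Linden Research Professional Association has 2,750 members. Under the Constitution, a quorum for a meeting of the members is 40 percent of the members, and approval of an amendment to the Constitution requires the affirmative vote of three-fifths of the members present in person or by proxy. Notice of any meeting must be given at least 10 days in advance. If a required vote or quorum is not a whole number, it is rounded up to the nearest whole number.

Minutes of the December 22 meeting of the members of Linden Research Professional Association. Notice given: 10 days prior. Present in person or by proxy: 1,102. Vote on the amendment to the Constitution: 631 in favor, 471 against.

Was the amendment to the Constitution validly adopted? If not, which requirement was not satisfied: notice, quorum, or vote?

Notice: 10 days given; 10 required. Satisfied.
Quorum: 40% of 2,750 = 1,100; 1,102 present. Satisfied.
Vote: requires three-fifths of those present (1,102); 3/5 of 1102 = 661.20, rounded up to 662, so 662 needed; 631 in favor. Not satisfied.

Invalid — vote requirement not satisfied.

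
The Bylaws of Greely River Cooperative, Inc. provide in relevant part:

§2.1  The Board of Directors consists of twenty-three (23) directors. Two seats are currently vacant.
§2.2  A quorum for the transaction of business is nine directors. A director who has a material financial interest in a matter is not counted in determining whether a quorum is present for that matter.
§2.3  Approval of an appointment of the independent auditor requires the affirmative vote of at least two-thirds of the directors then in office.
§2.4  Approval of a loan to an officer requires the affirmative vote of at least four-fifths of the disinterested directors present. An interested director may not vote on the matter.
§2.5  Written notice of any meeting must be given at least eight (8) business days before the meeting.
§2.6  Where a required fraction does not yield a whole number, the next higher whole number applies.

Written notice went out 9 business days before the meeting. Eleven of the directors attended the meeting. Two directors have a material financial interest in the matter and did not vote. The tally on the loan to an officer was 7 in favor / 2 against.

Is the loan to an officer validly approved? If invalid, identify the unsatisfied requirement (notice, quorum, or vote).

Invalid — vote requirement not satisfied.

Notice: 9 business days given; 8 required (9 ≥ 8). Satisfied.
Quorum: 11 present, but the 2 interested directors do not count, leaving 9. Quorum is 9. Satisfied.
Vote: the loan to an officer requires four-fifths of the disinterested directors present (11 − 2 = 9). 4/5 of 9 = 7.20, rounded up to 8, so 8 affirmative votes are needed; 7 voted in favor. Not satisfied.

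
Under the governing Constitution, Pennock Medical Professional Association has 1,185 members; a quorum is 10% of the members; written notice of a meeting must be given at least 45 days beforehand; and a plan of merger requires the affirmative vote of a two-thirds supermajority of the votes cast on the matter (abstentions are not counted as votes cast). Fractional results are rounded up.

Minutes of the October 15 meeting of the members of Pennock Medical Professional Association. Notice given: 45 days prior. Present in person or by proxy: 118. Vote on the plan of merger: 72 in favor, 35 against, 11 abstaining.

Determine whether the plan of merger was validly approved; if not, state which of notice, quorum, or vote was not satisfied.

Notice: 45 days given; 45 required. Satisfied.
Quorum: 10% of 1,185 = 118.50, rounded up to 119; 118 present. Not satisfied.
Vote: requires two-thirds of the votes cast (118 − 11 abstaining = 107); 2/3 of 107 = 71.33, rounded up to 72, so 72 needed; 72 in favor. Satisfied.

Invalid — quorum requirement not satisfied.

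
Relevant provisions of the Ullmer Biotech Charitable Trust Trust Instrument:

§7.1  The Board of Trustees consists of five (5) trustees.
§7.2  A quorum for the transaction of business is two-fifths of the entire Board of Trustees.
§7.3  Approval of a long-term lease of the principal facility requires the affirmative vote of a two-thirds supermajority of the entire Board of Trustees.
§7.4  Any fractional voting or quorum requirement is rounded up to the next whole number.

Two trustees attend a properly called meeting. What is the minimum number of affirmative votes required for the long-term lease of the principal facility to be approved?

4

The long-term lease of the principal facility requires two-thirds of the entire Board of Trustees (5).
2/3 of 5 = 3.33, rounded up to 4.
(Only 2 can vote, so the long-term lease of the principal facility cannot pass at this meeting, but the required vote is still 4.)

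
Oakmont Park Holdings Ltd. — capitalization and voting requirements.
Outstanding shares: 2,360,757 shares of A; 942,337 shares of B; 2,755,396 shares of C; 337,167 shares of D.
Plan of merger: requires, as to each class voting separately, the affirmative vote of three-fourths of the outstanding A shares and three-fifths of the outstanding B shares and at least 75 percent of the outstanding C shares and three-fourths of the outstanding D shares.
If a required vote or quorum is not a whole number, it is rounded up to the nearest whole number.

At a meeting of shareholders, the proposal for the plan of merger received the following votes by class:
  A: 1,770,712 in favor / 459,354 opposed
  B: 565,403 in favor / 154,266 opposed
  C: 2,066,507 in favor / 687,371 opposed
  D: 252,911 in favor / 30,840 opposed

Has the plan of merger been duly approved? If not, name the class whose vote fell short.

Not approved — the C shares did not give the required vote.

A: 3/4 of 2360757 = 1770567.75, rounded up to 1770568; 1,770,568 required, 1,770,712 in favor — approved.
B: 3/5 of 942337 = 565402.20, rounded up to 565403; 565,403 required, 565,403 in favor — approved.
C: 3/4 of 2755396 = 2066547; 2,066,547 required, 2,066,507 in favor — not approved.
D: 3/4 of 337167 = 252875.25, rounded up to 252876; 252,876 required, 252,911 in favor — approved.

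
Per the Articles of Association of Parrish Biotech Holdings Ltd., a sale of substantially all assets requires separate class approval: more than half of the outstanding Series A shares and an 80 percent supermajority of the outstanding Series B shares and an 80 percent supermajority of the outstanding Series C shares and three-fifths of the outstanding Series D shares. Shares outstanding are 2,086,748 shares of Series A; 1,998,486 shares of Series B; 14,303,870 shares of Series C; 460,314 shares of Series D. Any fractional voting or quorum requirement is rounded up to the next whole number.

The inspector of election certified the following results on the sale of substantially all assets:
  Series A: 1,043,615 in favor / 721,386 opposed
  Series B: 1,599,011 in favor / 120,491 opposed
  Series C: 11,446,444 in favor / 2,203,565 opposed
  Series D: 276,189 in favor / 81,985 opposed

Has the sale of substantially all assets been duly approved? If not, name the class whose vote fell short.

Series A: a majority of 2086748 is 1043375; 1,043,375 required, 1,043,615 in favor — approved.
Series B: 4/5 of 1998486 = 1598788.80, rounded up to 1598789; 1,598,789 required, 1,599,011 in favor — approved.
Series C: 4/5 of 14303870 = 11443096; 11,443,096 required, 11,446,444 in favor — approved.
Series D: 3/5 of 460314 = 276188.40, rounded up to 276189; 276,189 required, 276,189 in favor — approved.

Approved — every class gave the required vote.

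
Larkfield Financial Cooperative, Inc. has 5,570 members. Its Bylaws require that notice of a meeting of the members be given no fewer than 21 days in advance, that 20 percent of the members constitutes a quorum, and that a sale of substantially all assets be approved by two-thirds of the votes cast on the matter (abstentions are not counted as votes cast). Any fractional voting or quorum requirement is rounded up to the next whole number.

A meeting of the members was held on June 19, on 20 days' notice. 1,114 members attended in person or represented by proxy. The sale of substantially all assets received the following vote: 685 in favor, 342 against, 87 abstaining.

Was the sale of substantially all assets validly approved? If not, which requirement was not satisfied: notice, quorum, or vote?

Invalid — notice requirement not satisfied.

Notice: 20 days given; 21 required. Not satisfied.
Quorum: 20% of 5,570 = 1,114; 1,114 present. Satisfied.
Vote: requires two-thirds of the votes cast (1,114 − 87 abstaining = 1,027); 2/3 of 1027 = 684.67, rounded up to 685, so 685 needed; 685 in favor. Satisfied.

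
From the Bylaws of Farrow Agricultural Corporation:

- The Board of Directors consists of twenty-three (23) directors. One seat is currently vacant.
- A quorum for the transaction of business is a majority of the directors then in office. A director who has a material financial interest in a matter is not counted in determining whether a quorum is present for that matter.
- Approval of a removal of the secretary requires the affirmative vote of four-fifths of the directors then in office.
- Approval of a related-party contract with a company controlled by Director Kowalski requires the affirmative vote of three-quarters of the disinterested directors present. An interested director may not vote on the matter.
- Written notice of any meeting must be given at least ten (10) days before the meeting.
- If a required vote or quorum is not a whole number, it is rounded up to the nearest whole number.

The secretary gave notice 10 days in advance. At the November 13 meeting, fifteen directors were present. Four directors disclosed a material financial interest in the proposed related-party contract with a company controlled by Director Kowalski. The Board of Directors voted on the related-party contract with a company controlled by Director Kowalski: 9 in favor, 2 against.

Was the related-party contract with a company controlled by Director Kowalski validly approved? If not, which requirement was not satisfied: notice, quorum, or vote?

Invalid — quorum requirement not satisfied.

Notice: 10 days given; 10 required (10 ≥ 10). Satisfied.
Quorum: 15 present, but the 4 interested directors do not count, leaving 11. Quorum is 12. Not satisfied.
Vote: the related-party contract with a company controlled by Director Kowalski requires three-fourths of the disinterested directors present (15 − 4 = 11). 3/4 of 11 = 8.25, rounded up to 9, so 9 affirmative votes are needed; 9 voted in favor. Satisfied. (Moot — without a quorum no business can be validly transacted.)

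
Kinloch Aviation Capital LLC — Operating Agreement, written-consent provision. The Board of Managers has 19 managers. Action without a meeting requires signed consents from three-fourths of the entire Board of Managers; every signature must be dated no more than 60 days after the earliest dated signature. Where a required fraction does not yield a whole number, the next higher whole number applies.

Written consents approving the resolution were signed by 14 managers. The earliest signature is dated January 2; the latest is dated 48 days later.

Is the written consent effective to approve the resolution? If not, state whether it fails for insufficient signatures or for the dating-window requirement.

Not effective — insufficient signatures.

Signatures required: three-fourths of 19 — 3/4 of 19 = 14.25, rounded up to 15, so 15 needed; 14 signed. Insufficient.
Dating window: the latest signature is 48 days after the earliest; the limit is 60 days. Within the window.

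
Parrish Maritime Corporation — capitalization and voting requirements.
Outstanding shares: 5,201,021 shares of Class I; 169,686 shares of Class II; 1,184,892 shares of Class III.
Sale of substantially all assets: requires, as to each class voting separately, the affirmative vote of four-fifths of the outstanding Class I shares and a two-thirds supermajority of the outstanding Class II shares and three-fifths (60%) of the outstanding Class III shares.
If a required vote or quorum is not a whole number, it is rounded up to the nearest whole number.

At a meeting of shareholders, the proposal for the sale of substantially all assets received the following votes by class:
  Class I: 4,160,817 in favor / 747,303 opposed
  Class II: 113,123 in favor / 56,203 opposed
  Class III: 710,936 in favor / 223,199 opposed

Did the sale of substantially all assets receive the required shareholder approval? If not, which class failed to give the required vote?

Class I: 4/5 of 5201021 = 4160816.80, rounded up to 4160817; 4,160,817 required, 4,160,817 in favor — approved.
Class II: 2/3 of 169686 = 113124; 113,124 required, 113,123 in favor — not approved.
Class III: 3/5 of 1184892 = 710935.20, rounded up to 710936; 710,936 required, 710,936 in favor — approved.

Not approved — the Class II shares did not give the required vote.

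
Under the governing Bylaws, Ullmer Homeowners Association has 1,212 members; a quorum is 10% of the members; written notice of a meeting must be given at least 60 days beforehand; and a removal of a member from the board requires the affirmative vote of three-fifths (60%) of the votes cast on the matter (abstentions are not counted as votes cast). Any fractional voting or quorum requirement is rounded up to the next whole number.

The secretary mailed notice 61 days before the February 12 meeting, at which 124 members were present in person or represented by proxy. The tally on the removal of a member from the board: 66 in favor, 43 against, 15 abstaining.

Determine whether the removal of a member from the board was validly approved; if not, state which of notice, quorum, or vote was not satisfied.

Valid — all requirements satisfied.

Notice: 61 days given; 60 required. Satisfied.
Quorum: 10% of 1,212 = 121.20, rounded up to 122; 124 present. Satisfied.
Vote: requires three-fifths of the votes cast (124 − 15 abstaining = 109); 3/5 of 109 = 65.40, rounded up to 66, so 66 needed; 66 in favor. Satisfied.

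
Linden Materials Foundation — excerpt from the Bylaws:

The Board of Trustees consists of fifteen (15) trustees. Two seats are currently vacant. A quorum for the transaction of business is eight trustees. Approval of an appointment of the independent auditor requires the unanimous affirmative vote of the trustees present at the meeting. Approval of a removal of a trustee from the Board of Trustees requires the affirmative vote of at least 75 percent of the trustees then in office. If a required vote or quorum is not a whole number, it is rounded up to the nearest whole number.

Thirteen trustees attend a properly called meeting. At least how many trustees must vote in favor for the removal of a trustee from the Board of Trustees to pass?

The removal of a trustee from the Board of Trustees requires three-fourths of the trustees then in office (13).
3/4 of 13 = 9.75, rounded up to 10.

10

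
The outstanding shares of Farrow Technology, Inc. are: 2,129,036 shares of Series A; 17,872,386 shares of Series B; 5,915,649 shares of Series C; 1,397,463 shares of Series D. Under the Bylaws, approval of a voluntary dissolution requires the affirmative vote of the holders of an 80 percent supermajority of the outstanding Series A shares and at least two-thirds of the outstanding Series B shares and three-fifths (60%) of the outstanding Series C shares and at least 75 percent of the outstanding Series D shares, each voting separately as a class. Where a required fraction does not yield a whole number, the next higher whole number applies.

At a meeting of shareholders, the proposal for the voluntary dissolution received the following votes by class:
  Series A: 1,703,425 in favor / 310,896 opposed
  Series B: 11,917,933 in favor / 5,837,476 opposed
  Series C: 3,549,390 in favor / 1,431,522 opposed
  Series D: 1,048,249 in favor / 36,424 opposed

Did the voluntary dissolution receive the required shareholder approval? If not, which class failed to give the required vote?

Approved — every class gave the required vote.

Series A: 4/5 of 2129036 = 1703228.80, rounded up to 1703229; 1,703,229 required, 1,703,425 in favor — approved.
Series B: 2/3 of 17872386 = 11914924; 11,914,924 required, 11,917,933 in favor — approved.
Series C: 3/5 of 5915649 = 3549389.40, rounded up to 3549390; 3,549,390 required, 3,549,390 in favor — approved.
Series D: 3/4 of 1397463 = 1048097.25, rounded up to 1048098; 1,048,098 required, 1,048,249 in favor — approved.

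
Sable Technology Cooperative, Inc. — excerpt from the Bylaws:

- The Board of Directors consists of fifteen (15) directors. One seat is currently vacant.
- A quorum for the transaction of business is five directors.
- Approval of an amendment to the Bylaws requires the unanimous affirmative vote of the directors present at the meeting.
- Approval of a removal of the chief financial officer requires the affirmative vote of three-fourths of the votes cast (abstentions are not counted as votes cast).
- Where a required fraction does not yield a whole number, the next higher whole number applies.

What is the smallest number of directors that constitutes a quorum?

5

The quorum is fixed at 5.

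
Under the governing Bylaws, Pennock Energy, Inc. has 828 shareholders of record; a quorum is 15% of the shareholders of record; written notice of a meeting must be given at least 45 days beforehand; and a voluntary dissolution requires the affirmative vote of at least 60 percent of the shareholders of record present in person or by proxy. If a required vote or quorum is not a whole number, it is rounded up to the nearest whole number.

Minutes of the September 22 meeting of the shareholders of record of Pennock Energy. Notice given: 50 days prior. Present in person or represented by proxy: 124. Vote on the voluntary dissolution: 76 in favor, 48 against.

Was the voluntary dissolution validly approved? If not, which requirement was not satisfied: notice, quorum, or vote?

Notice: 50 days given; 45 required. Satisfied.
Quorum: 15% of 828 = 124.20, rounded up to 125; 124 present. Not satisfied.
Vote: requires three-fifths of those present (124); 3/5 of 124 = 74.40, rounded up to 75, so 75 needed; 76 in favor. Satisfied.

Invalid — quorum requirement not satisfied.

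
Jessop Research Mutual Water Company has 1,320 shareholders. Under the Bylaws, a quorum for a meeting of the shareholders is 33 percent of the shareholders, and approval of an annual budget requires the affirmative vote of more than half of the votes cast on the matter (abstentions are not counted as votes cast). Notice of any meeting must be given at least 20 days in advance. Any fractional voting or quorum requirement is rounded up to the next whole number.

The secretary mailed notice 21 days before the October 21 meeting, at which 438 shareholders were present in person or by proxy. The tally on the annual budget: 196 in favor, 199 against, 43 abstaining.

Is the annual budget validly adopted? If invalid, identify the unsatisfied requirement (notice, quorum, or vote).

Notice: 21 days given; 20 required. Satisfied.
Quorum: 33% of 1,320 = 435.60, rounded up to 436; 438 present. Satisfied.
Vote: requires a majority of the votes cast (438 − 43 abstaining = 395); a majority of 395 is 198, so 198 needed; 196 in favor. Not satisfied.

Invalid — vote requirement not satisfied.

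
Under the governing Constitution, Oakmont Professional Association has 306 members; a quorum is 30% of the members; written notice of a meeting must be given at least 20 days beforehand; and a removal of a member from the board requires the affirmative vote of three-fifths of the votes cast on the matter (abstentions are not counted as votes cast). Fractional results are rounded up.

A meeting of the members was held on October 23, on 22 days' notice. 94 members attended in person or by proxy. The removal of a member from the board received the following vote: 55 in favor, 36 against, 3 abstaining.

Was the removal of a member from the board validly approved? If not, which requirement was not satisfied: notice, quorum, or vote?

Notice: 22 days given; 20 required. Satisfied.
Quorum: 30% of 306 = 91.80, rounded up to 92; 94 present. Satisfied.
Vote: requires three-fifths of the votes cast (94 − 3 abstaining = 91); 3/5 of 91 = 54.60, rounded up to 55, so 55 needed; 55 in favor. Satisfied.

Valid — all requirements satisfied.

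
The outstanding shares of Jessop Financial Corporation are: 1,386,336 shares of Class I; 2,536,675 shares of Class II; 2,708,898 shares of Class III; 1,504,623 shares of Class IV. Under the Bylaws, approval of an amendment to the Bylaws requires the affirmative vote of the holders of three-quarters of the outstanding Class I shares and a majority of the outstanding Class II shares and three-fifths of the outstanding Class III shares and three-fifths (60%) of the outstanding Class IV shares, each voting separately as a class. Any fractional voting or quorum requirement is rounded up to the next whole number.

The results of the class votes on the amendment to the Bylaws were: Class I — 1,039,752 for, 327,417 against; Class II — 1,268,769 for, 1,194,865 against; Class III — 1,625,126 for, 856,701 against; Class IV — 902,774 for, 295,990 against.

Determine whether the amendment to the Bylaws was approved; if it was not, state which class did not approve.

Class I: 3/4 of 1386336 = 1039752; 1,039,752 required, 1,039,752 in favor — approved.
Class II: a majority of 2536675 is 1268338; 1,268,338 required, 1,268,769 in favor — approved.
Class III: 3/5 of 2708898 = 1625338.80, rounded up to 1625339; 1,625,339 required, 1,625,126 in favor — not approved.
Class IV: 3/5 of 1504623 = 902773.80, rounded up to 902774; 902,774 required, 902,774 in favor — approved.

Not approved — the Class III shares did not give the required vote.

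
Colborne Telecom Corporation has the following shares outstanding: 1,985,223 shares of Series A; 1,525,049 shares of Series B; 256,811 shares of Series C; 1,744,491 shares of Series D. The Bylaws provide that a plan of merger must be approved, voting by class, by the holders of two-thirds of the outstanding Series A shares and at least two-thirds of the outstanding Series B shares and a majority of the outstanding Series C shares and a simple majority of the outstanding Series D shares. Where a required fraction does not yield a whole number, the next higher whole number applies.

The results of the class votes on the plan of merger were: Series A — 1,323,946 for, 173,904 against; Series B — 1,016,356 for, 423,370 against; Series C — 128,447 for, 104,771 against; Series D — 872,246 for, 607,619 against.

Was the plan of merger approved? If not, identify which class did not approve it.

Series A: 2/3 of 1985223 = 1323482; 1,323,482 required, 1,323,946 in favor — approved.
Series B: 2/3 of 1525049 = 1016699.33, rounded up to 1016700; 1,016,700 required, 1,016,356 in favor — not approved.
Series C: a majority of 256811 is 128406; 128,406 required, 128,447 in favor — approved.
Series D: a majority of 1744491 is 872246; 872,246 required, 872,246 in favor — approved.

Not approved — the Series B shares did not give the required vote.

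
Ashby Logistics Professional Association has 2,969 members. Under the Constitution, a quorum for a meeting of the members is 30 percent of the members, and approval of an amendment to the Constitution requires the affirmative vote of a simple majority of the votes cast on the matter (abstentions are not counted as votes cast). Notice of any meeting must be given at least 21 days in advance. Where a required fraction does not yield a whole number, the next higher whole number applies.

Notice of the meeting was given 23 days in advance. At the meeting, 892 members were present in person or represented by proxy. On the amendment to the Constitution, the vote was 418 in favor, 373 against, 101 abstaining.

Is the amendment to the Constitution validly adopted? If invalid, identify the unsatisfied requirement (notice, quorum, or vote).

Valid — all requirements satisfied.

Notice: 23 days given; 21 required. Satisfied.
Quorum: 30% of 2,969 = 890.70, rounded up to 891; 892 present. Satisfied.
Vote: requires a majority of the votes cast (892 − 101 abstaining = 791); a majority of 791 is 396, so 396 needed; 418 in favor. Satisfied.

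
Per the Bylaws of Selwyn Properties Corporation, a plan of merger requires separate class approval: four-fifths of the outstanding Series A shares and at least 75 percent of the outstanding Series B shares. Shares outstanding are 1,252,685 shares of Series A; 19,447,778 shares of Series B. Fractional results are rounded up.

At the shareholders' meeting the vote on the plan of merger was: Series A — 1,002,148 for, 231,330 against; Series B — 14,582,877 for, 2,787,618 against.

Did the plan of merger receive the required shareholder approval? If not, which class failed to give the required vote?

Series A: 4/5 of 1252685 = 1002148; 1,002,148 required, 1,002,148 in favor — approved.
Series B: 3/4 of 19447778 = 14585833.50, rounded up to 14585834; 14,585,834 required, 14,582,877 in favor — not approved.

Not approved — the Series B shares did not give the required vote.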